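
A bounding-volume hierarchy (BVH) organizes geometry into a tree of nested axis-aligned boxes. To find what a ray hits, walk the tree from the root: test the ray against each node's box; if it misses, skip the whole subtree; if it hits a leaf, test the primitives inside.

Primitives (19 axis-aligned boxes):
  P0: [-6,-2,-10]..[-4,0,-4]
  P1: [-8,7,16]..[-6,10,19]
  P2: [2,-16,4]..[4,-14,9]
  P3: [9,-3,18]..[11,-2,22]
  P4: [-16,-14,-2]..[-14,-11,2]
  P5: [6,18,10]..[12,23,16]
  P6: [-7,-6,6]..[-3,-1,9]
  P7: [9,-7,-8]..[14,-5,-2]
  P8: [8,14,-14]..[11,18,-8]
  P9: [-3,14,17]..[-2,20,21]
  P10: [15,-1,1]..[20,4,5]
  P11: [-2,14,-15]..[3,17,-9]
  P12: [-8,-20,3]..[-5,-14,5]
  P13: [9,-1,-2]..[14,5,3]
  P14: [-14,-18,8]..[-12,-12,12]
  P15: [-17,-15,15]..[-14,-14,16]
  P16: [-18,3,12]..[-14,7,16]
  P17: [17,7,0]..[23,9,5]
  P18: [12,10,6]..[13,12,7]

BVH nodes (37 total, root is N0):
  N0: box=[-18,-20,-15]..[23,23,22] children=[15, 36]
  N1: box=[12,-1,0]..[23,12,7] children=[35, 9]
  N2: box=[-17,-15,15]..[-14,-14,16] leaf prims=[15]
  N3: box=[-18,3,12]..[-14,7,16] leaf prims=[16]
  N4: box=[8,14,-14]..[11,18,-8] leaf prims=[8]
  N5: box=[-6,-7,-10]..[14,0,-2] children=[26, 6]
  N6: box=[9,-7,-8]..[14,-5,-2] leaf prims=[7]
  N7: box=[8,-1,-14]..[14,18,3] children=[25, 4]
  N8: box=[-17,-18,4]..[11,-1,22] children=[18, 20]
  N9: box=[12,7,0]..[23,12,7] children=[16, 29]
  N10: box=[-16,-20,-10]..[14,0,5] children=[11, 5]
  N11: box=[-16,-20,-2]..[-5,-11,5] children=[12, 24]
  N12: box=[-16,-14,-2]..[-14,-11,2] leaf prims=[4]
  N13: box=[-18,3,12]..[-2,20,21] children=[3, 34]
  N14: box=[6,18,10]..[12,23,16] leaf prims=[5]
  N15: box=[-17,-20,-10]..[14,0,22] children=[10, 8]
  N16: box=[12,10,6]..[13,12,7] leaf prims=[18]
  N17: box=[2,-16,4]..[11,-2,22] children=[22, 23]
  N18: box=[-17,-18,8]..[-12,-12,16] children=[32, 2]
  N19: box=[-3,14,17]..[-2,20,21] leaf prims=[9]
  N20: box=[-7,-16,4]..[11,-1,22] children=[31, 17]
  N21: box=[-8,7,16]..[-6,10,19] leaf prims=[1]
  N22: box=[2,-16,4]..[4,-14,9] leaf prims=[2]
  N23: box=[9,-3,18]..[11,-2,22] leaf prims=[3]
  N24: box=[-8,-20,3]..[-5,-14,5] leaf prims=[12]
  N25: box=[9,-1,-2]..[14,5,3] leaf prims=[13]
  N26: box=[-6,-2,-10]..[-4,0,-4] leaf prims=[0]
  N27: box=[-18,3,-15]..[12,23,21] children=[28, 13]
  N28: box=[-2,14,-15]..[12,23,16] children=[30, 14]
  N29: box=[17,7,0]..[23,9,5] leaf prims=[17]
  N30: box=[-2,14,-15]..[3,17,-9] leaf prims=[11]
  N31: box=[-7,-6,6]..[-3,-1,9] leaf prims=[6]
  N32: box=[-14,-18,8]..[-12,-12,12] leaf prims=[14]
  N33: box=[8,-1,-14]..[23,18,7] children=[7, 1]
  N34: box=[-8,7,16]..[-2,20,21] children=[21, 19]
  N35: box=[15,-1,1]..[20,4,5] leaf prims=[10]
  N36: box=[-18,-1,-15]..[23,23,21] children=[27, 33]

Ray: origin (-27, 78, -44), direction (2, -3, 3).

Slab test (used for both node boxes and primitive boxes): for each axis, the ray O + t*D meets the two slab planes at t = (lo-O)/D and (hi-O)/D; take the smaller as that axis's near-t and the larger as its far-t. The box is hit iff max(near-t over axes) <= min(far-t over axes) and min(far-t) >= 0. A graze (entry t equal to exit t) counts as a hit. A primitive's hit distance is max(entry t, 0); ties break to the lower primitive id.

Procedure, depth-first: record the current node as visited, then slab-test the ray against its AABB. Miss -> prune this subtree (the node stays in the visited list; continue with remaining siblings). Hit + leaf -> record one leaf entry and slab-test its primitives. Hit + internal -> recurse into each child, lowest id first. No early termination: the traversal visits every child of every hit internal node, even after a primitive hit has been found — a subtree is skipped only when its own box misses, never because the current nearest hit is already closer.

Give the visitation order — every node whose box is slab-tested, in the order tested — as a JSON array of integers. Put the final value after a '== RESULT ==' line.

Traverse from the root:
N0 x:[9/2,25] y:[55/3,98/3] z:[29/3,22] -> hit [55/3,22], descend [15, 36]
  N15 x:[5,41/2] y:[26,98/3] z:[34/3,22] -> miss, prune
  N36 x:[9/2,25] y:[55/3,79/3] z:[29/3,65/3] -> hit [55/3,65/3], descend [27, 33]
    N27 x:[9/2,39/2] y:[55/3,25] z:[29/3,65/3] -> hit [55/3,39/2], descend [13, 28]
      N13 x:[9/2,25/2] y:[58/3,25] z:[56/3,65/3] -> miss, prune
      N28 x:[25/2,39/2] y:[55/3,64/3] z:[29/3,20] -> hit [55/3,39/2], descend [14, 30]
        N14 x:[33/2,39/2] y:[55/3,20] z:[18,20] -> hit [55/3,39/2] leaf, test {P5@t=55/3}
        N30 x:[25/2,15] y:[61/3,64/3] z:[29/3,35/3] -> miss, prune
    N33 x:[35/2,25] y:[20,79/3] z:[10,17] -> miss, prune

order=[0, 15, 36, 27, 13, 28, 14, 30, 33]  |boxes|=9  |leaves|=1  hit=P5

== RESULT ==
[0, 15, 36, 27, 13, 28, 14, 30, 33]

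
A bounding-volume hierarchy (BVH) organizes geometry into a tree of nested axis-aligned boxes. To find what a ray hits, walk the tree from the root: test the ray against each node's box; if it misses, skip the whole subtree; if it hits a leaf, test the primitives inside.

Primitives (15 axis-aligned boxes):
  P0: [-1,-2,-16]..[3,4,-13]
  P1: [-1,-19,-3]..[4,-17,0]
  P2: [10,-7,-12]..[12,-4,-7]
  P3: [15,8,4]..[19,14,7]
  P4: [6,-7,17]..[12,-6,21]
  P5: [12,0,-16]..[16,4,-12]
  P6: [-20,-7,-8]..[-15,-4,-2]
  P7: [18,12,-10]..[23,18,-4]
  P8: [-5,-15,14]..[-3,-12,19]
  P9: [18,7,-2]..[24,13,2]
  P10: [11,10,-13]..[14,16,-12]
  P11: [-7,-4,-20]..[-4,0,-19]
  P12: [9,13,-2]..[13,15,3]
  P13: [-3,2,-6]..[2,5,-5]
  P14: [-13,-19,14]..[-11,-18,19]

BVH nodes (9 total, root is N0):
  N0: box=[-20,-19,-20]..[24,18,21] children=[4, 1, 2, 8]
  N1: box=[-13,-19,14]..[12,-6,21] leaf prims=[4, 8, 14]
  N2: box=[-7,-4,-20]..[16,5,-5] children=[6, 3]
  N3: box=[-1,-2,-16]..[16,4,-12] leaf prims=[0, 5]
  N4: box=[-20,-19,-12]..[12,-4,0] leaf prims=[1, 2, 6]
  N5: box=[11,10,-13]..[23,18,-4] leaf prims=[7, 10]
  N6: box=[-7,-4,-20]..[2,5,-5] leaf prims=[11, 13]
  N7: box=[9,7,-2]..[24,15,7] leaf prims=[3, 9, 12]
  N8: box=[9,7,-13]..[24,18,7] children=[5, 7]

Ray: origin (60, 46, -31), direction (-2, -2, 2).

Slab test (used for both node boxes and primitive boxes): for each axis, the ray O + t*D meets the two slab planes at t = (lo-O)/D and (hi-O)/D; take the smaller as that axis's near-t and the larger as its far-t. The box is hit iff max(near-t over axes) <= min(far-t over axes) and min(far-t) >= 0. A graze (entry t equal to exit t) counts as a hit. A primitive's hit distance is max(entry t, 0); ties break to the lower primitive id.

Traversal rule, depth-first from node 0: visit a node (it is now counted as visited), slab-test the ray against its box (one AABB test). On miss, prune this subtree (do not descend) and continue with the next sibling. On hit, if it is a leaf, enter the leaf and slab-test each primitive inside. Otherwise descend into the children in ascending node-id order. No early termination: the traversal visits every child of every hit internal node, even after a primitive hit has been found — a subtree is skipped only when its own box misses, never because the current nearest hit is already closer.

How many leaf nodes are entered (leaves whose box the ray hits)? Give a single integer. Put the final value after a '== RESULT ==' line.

Trace the traversal:
N0 x:[18,40] y:[14,65/2] z:[11/2,26] -> hit [18,26], descend [1, 2, 4, 8]
  N1 x:[24,73/2] y:[26,65/2] z:[45/2,26] -> hit [26,26] leaf, test {P4@t=26, P8(miss), P14(miss)}
  N2 x:[22,67/2] y:[41/2,25] z:[11/2,13] -> miss, prune
  N4 x:[24,40] y:[25,65/2] z:[19/2,31/2] -> miss, prune
  N8 x:[18,51/2] y:[14,39/2] z:[9,19] -> hit [18,19], descend [5, 7]
    N5 x:[37/2,49/2] y:[14,18] z:[9,27/2] -> miss, prune
    N7 x:[18,51/2] y:[31/2,39/2] z:[29/2,19] -> hit [18,19] leaf, test {P3(miss), P9(miss), P12(miss)}

Visited [0, 1, 2, 4, 8, 5, 7]. Tests: 7 box, 2 leaf. Nearest: P4.

== RESULT ==
2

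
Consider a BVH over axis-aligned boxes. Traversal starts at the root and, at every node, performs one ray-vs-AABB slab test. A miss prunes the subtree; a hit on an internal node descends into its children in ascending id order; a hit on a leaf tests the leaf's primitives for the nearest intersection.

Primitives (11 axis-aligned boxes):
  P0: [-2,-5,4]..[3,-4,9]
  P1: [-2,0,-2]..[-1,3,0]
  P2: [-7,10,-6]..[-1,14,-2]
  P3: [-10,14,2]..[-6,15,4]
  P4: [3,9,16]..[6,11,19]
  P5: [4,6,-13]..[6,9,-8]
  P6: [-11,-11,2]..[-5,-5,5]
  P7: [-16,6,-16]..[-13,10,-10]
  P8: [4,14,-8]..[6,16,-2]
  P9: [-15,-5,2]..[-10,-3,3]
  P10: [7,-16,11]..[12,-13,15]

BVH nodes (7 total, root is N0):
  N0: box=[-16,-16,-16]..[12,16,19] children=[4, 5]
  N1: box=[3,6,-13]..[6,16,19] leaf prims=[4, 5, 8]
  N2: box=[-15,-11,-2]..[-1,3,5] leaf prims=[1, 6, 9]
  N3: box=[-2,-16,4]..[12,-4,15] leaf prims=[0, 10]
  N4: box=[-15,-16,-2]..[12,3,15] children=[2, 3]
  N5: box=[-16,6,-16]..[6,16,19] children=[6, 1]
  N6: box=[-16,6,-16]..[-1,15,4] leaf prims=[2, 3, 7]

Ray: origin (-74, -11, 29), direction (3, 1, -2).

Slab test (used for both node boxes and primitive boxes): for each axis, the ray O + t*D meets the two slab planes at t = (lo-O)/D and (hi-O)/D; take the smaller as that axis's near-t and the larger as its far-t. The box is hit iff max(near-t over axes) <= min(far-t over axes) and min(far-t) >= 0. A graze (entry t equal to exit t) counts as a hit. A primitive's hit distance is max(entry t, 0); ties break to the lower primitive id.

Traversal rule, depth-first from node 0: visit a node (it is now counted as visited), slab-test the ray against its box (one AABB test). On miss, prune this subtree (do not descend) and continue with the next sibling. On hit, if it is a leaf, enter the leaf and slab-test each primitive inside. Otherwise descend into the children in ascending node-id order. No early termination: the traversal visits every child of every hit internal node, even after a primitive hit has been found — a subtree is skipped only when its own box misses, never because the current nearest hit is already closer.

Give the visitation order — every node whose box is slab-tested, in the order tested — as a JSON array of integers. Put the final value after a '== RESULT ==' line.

Traverse from the root:
N0 x:[58/3,86/3] y:[-5,27] z:[5,45/2] -> hit [58/3,45/2], descend [4, 5]
  N4 x:[59/3,86/3] y:[-5,14] z:[7,31/2] -> miss, prune
  N5 x:[58/3,80/3] y:[17,27] z:[5,45/2] -> hit [58/3,45/2], descend [1, 6]
    N1 x:[77/3,80/3] y:[17,27] z:[5,21] -> miss, prune
    N6 x:[58/3,73/3] y:[17,26] z:[25/2,45/2] -> hit [58/3,45/2] leaf, test {P2(miss), P3(miss), P7@t=39/2}

Visited [0, 4, 5, 1, 6]. Tests: 5 box, 1 leaf. Nearest: P7.

== RESULT ==
[0, 4, 5, 1, 6]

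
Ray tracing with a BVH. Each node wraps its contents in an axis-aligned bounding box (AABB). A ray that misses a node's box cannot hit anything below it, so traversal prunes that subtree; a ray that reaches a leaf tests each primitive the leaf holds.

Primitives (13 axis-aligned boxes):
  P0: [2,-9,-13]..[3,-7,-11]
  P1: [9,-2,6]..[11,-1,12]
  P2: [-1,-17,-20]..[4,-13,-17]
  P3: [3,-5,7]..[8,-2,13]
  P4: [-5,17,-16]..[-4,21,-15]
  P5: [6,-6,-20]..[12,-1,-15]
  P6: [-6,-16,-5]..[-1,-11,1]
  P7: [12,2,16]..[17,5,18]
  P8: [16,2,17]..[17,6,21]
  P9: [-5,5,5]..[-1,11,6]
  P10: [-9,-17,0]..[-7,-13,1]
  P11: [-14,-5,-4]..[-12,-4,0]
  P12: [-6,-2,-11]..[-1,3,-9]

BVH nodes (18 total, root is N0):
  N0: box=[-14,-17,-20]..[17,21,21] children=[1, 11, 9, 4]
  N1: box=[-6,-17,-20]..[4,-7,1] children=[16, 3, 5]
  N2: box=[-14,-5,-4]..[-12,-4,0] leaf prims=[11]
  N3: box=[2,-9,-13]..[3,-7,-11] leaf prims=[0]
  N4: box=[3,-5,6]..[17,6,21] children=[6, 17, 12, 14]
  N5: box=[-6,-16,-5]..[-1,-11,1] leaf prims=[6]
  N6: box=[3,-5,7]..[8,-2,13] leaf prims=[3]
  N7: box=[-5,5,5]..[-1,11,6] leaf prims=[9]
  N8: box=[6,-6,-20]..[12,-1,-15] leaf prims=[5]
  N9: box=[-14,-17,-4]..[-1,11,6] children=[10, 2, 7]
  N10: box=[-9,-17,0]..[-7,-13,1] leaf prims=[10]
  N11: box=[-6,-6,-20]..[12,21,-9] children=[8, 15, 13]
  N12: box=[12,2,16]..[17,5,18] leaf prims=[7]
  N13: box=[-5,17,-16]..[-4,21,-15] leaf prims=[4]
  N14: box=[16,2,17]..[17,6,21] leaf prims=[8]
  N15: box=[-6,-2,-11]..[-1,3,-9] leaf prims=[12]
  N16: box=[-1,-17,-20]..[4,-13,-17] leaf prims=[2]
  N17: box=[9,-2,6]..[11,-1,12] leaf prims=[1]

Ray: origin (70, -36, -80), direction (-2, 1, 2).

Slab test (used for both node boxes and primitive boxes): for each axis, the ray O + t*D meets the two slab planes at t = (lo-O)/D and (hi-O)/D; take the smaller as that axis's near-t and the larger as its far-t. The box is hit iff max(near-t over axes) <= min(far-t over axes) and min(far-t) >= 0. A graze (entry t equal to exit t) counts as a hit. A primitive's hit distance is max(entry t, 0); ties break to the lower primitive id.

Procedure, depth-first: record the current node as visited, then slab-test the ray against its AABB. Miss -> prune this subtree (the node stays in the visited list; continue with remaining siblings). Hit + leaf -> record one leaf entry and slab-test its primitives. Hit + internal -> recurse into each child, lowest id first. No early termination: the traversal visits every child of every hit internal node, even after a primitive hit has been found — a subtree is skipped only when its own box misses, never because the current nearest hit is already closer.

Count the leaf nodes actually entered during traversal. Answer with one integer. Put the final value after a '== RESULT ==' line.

Trace the traversal:
N0 x:[53/2,42] y:[19,57] z:[30,101/2] -> hit [30,42], descend [1, 4, 9, 11]
  N1 x:[33,38] y:[19,29] z:[30,81/2] -> miss, prune
  N4 x:[53/2,67/2] y:[31,42] z:[43,101/2] -> miss, prune
  N9 x:[71/2,42] y:[19,47] z:[38,43] -> hit [38,42], descend [2, 7, 10]
    N2 x:[41,42] y:[31,32] z:[38,40] -> miss, prune
    N7 x:[71/2,75/2] y:[41,47] z:[85/2,43] -> miss, prune
    N10 x:[77/2,79/2] y:[19,23] z:[40,81/2] -> miss, prune
  N11 x:[29,38] y:[30,57] z:[30,71/2] -> hit [30,71/2], descend [8, 13, 15]
    N8 x:[29,32] y:[30,35] z:[30,65/2] -> hit [30,32] leaf, test {P5@t=30}
    N13 x:[37,75/2] y:[53,57] z:[32,65/2] -> miss, prune
    N15 x:[71/2,38] y:[34,39] z:[69/2,71/2] -> hit [71/2,71/2] leaf, test {P12@t=71/2}

Visited [0, 1, 4, 9, 2, 7, 10, 11, 8, 13, 15]. Tests: 11 box, 2 leaf. Nearest: P5.

== RESULT ==
2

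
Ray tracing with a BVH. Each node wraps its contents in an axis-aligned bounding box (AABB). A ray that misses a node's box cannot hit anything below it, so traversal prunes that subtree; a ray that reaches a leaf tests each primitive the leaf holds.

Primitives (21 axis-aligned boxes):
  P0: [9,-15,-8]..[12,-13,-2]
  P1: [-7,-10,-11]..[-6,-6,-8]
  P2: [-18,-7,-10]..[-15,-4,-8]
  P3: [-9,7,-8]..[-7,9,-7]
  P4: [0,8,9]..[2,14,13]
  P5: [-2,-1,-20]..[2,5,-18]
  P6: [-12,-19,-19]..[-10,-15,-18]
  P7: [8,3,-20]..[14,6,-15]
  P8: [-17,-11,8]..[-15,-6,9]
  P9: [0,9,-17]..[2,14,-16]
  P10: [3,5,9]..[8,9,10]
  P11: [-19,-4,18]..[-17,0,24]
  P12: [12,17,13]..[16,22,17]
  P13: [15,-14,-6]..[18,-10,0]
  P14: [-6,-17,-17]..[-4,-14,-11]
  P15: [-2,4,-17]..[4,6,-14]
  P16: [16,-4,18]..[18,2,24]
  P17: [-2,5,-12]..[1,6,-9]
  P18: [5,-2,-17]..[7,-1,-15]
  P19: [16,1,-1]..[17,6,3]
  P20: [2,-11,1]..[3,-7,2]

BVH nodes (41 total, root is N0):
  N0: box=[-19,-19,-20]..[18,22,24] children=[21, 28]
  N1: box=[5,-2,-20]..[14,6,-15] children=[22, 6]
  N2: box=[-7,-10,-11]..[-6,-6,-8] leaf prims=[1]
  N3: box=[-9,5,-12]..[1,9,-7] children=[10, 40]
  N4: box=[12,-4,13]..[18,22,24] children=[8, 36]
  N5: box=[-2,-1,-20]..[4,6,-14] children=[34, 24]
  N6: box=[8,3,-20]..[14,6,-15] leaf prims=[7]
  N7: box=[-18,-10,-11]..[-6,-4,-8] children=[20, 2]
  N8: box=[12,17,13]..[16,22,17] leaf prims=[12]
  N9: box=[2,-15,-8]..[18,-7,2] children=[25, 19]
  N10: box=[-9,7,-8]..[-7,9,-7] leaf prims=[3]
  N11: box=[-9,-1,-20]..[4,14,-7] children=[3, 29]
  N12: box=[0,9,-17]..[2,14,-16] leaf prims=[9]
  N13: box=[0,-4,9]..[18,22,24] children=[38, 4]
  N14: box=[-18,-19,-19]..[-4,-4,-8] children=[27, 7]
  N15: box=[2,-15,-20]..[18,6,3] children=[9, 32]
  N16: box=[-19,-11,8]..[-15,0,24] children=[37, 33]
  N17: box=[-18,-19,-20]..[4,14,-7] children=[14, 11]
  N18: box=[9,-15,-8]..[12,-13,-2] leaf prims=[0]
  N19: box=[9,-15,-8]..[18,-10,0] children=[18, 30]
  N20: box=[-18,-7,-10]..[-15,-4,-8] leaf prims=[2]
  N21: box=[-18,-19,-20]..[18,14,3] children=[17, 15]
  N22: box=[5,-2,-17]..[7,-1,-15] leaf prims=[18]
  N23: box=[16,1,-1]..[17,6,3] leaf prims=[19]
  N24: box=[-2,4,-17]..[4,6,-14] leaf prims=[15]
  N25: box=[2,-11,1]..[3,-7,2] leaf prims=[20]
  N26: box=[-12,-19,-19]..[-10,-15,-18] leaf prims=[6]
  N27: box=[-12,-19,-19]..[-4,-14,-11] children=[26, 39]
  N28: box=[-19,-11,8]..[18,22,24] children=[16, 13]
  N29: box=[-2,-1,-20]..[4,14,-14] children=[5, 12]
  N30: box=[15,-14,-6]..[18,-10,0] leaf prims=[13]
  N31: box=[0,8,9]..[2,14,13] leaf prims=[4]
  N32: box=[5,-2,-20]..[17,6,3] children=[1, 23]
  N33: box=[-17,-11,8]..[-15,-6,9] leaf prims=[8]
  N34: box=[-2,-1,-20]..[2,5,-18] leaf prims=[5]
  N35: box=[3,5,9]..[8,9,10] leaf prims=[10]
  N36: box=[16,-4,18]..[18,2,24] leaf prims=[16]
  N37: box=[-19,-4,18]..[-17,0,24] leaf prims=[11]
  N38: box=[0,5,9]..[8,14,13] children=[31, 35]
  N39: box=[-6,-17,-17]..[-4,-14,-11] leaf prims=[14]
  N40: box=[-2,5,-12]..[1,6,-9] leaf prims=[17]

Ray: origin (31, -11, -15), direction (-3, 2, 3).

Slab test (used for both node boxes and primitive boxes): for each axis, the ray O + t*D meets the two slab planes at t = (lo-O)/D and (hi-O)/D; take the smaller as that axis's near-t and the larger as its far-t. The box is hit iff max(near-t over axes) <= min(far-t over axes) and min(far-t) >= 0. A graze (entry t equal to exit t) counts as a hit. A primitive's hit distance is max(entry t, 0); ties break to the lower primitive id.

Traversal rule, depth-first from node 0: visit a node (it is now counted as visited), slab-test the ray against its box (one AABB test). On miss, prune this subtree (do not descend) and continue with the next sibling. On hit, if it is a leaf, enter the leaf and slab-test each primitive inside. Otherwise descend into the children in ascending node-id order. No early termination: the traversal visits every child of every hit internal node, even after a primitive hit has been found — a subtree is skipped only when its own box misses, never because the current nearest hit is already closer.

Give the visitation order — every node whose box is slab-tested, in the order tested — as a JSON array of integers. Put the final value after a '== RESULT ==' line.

Traverse from the root:
N0 x:[13/3,50/3] y:[-4,33/2] z:[-5/3,13] -> hit [13/3,13], descend [21, 28]
  N21 x:[13/3,49/3] y:[-4,25/2] z:[-5/3,6] -> hit [13/3,6], descend [15, 17]
    N15 x:[13/3,29/3] y:[-2,17/2] z:[-5/3,6] -> hit [13/3,6], descend [9, 32]
      N9 x:[13/3,29/3] y:[-2,2] z:[7/3,17/3] -> miss, prune
      N32 x:[14/3,26/3] y:[9/2,17/2] z:[-5/3,6] -> hit [14/3,6], descend [1, 23]
        N1 x:[17/3,26/3] y:[9/2,17/2] z:[-5/3,0] -> miss, prune
        N23 x:[14/3,5] y:[6,17/2] z:[14/3,6] -> miss, prune
    N17 x:[9,49/3] y:[-4,25/2] z:[-5/3,8/3] -> miss, prune
  N28 x:[13/3,50/3] y:[0,33/2] z:[23/3,13] -> hit [23/3,13], descend [13, 16]
    N13 x:[13/3,31/3] y:[7/2,33/2] z:[8,13] -> hit [8,31/3], descend [4, 38]
      N4 x:[13/3,19/3] y:[7/2,33/2] z:[28/3,13] -> miss, prune
      N38 x:[23/3,31/3] y:[8,25/2] z:[8,28/3] -> hit [8,28/3], descend [31, 35]
        N31 x:[29/3,31/3] y:[19/2,25/2] z:[8,28/3] -> miss, prune
        N35 x:[23/3,28/3] y:[8,10] z:[8,25/3] -> hit [8,25/3] leaf, test {P10@t=8}
    N16 x:[46/3,50/3] y:[0,11/2] z:[23/3,13] -> miss, prune

15 AABB tests over nodes [0, 21, 15, 9, 32, 1, 23, 17, 28, 13, 4, 38, 31, 35, 16]; 1 leaf entered; closest P10.

== RESULT ==
[0, 21, 15, 9, 32, 1, 23, 17, 28, 13, 4, 38, 31, 35, 16]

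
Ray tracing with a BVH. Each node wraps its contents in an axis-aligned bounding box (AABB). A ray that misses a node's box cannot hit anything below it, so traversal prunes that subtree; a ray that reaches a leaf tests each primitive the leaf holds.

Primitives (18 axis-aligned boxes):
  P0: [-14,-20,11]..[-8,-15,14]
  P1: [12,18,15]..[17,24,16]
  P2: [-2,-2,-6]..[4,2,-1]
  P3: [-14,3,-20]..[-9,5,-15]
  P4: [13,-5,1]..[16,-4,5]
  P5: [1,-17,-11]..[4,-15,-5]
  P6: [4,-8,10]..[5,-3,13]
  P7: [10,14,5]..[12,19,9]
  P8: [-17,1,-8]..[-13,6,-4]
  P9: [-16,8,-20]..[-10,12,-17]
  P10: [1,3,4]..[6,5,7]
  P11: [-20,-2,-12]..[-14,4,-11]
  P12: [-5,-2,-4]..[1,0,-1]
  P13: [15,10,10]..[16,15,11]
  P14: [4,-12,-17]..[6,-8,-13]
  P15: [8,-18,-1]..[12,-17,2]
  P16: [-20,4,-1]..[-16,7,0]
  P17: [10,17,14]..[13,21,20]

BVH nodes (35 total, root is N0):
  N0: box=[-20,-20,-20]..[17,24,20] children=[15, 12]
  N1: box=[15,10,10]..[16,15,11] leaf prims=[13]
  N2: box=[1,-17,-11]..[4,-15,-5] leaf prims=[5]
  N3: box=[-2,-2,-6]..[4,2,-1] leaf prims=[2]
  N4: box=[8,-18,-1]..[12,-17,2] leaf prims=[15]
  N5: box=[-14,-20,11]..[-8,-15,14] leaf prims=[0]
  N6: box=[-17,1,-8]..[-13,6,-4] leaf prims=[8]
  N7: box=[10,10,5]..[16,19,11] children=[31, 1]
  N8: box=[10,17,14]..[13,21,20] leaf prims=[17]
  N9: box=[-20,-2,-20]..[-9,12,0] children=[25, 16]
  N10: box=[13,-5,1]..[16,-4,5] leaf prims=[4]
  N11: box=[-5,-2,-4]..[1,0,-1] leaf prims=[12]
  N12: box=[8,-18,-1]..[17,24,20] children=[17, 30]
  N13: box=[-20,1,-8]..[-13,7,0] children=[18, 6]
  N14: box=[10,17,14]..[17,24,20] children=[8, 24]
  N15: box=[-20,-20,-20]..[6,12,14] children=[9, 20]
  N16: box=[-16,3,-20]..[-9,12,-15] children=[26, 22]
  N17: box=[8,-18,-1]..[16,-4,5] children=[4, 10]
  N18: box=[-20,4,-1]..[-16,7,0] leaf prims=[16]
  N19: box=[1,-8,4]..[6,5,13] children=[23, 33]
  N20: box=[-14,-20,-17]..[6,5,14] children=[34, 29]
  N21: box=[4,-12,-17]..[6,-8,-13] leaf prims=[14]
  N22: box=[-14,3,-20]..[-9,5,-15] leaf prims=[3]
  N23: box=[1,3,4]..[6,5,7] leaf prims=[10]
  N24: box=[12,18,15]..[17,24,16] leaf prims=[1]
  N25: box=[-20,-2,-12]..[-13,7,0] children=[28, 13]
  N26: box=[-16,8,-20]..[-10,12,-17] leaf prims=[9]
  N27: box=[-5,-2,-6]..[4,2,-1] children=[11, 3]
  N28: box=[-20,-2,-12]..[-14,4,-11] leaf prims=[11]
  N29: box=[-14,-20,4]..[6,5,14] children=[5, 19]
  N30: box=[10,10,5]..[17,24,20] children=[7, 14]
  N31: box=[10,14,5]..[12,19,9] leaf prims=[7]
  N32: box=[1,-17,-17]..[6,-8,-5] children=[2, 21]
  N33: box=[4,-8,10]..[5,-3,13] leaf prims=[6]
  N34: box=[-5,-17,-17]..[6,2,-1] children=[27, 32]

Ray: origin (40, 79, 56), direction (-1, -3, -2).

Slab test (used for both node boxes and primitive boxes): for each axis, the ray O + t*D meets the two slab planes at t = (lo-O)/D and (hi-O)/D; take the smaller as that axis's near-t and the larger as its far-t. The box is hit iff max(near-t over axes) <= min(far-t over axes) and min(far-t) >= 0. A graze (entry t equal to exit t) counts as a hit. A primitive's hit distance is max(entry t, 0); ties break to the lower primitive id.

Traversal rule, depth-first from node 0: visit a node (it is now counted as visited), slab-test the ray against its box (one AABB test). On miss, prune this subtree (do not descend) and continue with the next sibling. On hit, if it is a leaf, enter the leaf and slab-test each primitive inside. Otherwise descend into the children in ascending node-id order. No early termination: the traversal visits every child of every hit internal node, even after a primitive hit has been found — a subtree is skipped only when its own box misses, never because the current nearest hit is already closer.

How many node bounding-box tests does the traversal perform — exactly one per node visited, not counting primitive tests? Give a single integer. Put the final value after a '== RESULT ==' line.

Trace the traversal:
N0 x:[23,60] y:[55/3,33] z:[18,38] -> hit [23,33], descend [12, 15]
  N12 x:[23,32] y:[55/3,97/3] z:[18,57/2] -> hit [23,57/2], descend [17, 30]
    N17 x:[24,32] y:[83/3,97/3] z:[51/2,57/2] -> hit [83/3,57/2], descend [4, 10]
      N4 x:[28,32] y:[32,97/3] z:[27,57/2] -> miss, prune
      N10 x:[24,27] y:[83/3,28] z:[51/2,55/2] -> miss, prune
    N30 x:[23,30] y:[55/3,23] z:[18,51/2] -> hit [23,23], descend [7, 14]
      N7 x:[24,30] y:[20,23] z:[45/2,51/2] -> miss, prune
      N14 x:[23,30] y:[55/3,62/3] z:[18,21] -> miss, prune
  N15 x:[34,60] y:[67/3,33] z:[21,38] -> miss, prune

9 AABB tests over nodes [0, 12, 17, 4, 10, 30, 7, 14, 15]; 0 leaves entered; closest miss.

== RESULT ==
9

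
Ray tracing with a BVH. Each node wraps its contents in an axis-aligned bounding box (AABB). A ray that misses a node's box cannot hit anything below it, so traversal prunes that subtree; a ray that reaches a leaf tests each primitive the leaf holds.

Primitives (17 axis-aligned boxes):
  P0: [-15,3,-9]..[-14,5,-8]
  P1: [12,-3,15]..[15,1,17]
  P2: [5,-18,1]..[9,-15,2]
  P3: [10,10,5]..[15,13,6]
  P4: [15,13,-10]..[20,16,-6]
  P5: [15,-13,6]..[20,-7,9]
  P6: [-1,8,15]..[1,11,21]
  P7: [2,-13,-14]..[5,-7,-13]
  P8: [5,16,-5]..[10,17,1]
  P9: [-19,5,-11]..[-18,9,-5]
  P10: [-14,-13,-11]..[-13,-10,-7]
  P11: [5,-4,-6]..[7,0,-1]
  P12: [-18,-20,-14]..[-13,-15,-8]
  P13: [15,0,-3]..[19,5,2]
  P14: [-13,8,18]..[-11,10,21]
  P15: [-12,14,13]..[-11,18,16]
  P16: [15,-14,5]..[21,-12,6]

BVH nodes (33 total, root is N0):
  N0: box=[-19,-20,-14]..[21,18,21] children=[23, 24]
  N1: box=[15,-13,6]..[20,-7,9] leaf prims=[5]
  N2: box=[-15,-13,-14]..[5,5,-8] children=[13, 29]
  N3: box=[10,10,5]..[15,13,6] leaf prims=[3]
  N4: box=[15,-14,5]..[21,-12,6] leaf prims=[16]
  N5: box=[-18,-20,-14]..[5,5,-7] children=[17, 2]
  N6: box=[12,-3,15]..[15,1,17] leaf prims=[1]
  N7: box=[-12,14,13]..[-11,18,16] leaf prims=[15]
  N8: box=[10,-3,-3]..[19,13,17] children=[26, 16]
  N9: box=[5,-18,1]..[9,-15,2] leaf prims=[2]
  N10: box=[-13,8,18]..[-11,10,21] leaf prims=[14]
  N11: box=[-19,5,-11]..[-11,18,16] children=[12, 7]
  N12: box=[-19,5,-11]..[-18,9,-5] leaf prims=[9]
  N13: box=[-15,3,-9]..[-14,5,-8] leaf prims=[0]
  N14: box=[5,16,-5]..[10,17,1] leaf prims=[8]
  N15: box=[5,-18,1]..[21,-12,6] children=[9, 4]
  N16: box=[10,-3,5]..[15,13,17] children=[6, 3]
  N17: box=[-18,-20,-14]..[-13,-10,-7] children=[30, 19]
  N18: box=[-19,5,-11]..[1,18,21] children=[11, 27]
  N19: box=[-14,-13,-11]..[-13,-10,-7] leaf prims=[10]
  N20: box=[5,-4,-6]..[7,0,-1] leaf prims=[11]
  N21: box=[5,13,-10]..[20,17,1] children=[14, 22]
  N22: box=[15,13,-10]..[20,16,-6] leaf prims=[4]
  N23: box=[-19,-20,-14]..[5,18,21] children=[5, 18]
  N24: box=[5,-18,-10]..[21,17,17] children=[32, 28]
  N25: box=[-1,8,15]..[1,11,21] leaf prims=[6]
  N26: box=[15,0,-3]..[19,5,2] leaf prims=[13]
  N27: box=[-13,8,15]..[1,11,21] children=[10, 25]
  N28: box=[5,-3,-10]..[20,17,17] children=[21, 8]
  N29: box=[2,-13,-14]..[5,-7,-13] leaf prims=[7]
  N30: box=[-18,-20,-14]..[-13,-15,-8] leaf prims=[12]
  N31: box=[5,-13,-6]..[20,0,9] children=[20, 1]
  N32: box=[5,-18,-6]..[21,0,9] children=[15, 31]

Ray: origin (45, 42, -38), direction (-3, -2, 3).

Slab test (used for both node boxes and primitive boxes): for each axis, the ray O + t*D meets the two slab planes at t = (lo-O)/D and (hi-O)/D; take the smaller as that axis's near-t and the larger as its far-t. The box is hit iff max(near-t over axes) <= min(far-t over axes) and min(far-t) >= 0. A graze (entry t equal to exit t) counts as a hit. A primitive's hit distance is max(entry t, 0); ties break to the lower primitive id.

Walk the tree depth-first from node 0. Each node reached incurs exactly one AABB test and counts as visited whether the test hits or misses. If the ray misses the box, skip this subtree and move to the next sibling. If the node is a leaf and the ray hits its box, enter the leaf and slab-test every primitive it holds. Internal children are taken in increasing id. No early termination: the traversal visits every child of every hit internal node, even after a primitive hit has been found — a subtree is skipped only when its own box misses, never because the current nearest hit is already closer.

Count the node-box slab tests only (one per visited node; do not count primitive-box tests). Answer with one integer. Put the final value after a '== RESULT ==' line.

Traverse from the root:
N0 x:[8,64/3] y:[12,31] z:[8,59/3] -> hit [12,59/3], descend [23, 24]
  N23 x:[40/3,64/3] y:[12,31] z:[8,59/3] -> hit [40/3,59/3], descend [5, 18]
    N5 x:[40/3,21] y:[37/2,31] z:[8,31/3] -> miss, prune
    N18 x:[44/3,64/3] y:[12,37/2] z:[9,59/3] -> hit [44/3,37/2], descend [11, 27]
      N11 x:[56/3,64/3] y:[12,37/2] z:[9,18] -> miss, prune
      N27 x:[44/3,58/3] y:[31/2,17] z:[53/3,59/3] -> miss, prune
  N24 x:[8,40/3] y:[25/2,30] z:[28/3,55/3] -> hit [25/2,40/3], descend [28, 32]
    N28 x:[25/3,40/3] y:[25/2,45/2] z:[28/3,55/3] -> hit [25/2,40/3], descend [8, 21]
      N8 x:[26/3,35/3] y:[29/2,45/2] z:[35/3,55/3] -> miss, prune
      N21 x:[25/3,40/3] y:[25/2,29/2] z:[28/3,13] -> hit [25/2,13], descend [14, 22]
        N14 x:[35/3,40/3] y:[25/2,13] z:[11,13] -> hit [25/2,13] leaf, test {P8@t=25/2}
        N22 x:[25/3,10] y:[13,29/2] z:[28/3,32/3] -> miss, prune
    N32 x:[8,40/3] y:[21,30] z:[32/3,47/3] -> miss, prune

Summary -> nodes [0, 23, 5, 18, 11, 27, 24, 28, 8, 21, 14, 22, 32]; box-tests=13; leaf-entries=1; first=P8

== RESULT ==
13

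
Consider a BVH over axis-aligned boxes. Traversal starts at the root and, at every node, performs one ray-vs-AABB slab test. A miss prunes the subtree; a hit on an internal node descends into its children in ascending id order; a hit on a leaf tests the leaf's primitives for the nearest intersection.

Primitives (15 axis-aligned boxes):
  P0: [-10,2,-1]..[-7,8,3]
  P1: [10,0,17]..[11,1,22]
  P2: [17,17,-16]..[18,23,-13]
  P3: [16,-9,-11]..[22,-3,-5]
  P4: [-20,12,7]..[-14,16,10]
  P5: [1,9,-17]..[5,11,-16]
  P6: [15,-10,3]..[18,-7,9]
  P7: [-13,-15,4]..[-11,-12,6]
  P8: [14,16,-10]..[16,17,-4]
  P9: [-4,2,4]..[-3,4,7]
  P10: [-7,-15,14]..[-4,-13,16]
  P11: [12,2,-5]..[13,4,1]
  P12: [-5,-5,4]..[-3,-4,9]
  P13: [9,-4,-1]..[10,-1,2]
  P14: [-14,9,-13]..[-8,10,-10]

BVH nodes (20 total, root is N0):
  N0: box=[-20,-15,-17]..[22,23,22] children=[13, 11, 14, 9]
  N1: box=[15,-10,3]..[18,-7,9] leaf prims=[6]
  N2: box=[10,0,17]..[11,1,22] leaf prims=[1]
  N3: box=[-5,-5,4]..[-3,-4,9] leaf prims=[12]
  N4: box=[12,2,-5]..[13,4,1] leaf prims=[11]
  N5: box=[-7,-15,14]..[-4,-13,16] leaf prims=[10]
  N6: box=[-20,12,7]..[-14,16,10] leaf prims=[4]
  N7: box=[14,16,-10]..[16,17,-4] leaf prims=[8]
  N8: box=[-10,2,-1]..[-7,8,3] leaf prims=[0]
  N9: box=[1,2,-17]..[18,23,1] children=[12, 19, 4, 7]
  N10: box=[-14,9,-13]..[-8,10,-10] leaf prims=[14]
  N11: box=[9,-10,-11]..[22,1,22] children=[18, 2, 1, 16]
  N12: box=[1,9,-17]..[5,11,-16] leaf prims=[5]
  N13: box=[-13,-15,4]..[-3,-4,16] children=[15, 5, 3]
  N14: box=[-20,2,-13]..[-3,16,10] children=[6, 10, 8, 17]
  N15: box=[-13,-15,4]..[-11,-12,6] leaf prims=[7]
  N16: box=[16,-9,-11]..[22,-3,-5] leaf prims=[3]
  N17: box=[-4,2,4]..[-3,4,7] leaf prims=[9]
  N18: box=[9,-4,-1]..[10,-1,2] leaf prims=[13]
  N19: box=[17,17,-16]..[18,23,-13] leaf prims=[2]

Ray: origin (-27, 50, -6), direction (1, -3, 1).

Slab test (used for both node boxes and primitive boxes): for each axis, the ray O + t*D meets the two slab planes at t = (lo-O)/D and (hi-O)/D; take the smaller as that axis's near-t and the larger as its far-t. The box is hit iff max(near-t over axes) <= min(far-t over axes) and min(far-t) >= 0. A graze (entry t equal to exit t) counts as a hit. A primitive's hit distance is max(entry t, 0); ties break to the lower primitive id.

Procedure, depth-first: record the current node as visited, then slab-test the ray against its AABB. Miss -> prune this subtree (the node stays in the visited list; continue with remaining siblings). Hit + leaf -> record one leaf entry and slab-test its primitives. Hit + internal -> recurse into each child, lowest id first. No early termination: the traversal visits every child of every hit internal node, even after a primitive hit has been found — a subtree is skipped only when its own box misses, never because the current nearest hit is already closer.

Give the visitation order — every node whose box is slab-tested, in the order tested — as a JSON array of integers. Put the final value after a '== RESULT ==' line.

Traverse from the root:
N0 x:[7,49] y:[9,65/3] z:[-11,28] -> hit [9,65/3], descend [9, 11, 13, 14]
  N9 x:[28,45] y:[9,16] z:[-11,7] -> miss, prune
  N11 x:[36,49] y:[49/3,20] z:[-5,28] -> miss, prune
  N13 x:[14,24] y:[18,65/3] z:[10,22] -> hit [18,65/3], descend [3, 5, 15]
    N3 x:[22,24] y:[18,55/3] z:[10,15] -> miss, prune
    N5 x:[20,23] y:[21,65/3] z:[20,22] -> hit [21,65/3] leaf, test {P10@t=21}
    N15 x:[14,16] y:[62/3,65/3] z:[10,12] -> miss, prune
  N14 x:[7,24] y:[34/3,16] z:[-7,16] -> hit [34/3,16], descend [6, 8, 10, 17]
    N6 x:[7,13] y:[34/3,38/3] z:[13,16] -> miss, prune
    N8 x:[17,20] y:[14,16] z:[5,9] -> miss, prune
    N10 x:[13,19] y:[40/3,41/3] z:[-7,-4] -> miss, prune
    N17 x:[23,24] y:[46/3,16] z:[10,13] -> miss, prune

Visited [0, 9, 11, 13, 3, 5, 15, 14, 6, 8, 10, 17]. Tests: 12 box, 1 leaf. Nearest: P10.

== RESULT ==
[0, 9, 11, 13, 3, 5, 15, 14, 6, 8, 10, 17]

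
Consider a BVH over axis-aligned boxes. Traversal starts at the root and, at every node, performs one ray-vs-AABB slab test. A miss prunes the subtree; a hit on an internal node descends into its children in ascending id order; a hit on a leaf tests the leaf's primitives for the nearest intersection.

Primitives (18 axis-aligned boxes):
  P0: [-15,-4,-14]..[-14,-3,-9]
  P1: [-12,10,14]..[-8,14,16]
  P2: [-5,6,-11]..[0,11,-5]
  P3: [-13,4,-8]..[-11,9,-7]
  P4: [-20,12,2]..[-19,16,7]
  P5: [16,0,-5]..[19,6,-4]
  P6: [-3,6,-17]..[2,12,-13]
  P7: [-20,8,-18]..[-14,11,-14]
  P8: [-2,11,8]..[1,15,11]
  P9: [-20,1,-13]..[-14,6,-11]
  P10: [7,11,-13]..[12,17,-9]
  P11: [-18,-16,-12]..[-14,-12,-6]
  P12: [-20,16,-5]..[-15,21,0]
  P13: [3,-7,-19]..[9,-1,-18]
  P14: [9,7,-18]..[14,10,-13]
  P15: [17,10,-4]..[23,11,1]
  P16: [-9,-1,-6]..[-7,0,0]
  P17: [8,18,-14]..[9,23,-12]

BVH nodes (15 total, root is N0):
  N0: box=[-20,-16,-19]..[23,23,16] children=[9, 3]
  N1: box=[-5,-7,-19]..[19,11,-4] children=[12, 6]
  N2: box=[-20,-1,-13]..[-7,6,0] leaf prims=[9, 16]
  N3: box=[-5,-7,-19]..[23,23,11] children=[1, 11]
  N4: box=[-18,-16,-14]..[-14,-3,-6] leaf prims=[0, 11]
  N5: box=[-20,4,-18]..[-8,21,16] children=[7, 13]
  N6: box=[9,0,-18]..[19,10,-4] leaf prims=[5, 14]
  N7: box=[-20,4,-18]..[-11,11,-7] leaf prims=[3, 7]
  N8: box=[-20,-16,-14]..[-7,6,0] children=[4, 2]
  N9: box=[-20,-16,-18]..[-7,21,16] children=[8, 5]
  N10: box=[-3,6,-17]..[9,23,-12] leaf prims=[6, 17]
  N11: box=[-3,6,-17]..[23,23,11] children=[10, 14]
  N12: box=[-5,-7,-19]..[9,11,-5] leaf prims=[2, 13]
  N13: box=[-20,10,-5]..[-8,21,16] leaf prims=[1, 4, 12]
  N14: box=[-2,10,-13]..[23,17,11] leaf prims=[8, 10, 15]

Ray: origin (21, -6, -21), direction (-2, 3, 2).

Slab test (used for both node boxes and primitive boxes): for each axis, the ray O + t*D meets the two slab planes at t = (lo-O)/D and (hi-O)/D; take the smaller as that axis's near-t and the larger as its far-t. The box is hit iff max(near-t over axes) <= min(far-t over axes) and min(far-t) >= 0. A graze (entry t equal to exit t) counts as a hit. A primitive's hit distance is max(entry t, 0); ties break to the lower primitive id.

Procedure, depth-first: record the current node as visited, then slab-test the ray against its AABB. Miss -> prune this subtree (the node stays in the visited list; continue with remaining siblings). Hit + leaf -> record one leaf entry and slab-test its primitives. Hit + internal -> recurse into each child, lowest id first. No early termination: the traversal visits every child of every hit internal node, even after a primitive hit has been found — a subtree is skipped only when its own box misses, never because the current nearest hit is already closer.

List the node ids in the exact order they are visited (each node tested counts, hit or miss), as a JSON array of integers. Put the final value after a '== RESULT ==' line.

Traverse from the root:
N0 x:[-1,41/2] y:[-10/3,29/3] z:[1,37/2] -> hit [1,29/3], descend [3, 9]
  N3 x:[-1,13] y:[-1/3,29/3] z:[1,16] -> hit [1,29/3], descend [1, 11]
    N1 x:[1,13] y:[-1/3,17/3] z:[1,17/2] -> hit [1,17/3], descend [6, 12]
      N6 x:[1,6] y:[2,16/3] z:[3/2,17/2] -> hit [2,16/3] leaf, test {P5(miss), P14(miss)}
      N12 x:[6,13] y:[-1/3,17/3] z:[1,8] -> miss, prune
    N11 x:[-1,12] y:[4,29/3] z:[2,16] -> hit [4,29/3], descend [10, 14]
      N10 x:[6,12] y:[4,29/3] z:[2,9/2] -> miss, prune
      N14 x:[-1,23/2] y:[16/3,23/3] z:[4,16] -> hit [16/3,23/3] leaf, test {P8(miss), P10@t=17/3, P15(miss)}
  N9 x:[14,41/2] y:[-10/3,9] z:[3/2,37/2] -> miss, prune

Visited [0, 3, 1, 6, 12, 11, 10, 14, 9]. Tests: 9 box, 2 leaf. Nearest: P10.

== RESULT ==
[0, 3, 1, 6, 12, 11, 10, 14, 9]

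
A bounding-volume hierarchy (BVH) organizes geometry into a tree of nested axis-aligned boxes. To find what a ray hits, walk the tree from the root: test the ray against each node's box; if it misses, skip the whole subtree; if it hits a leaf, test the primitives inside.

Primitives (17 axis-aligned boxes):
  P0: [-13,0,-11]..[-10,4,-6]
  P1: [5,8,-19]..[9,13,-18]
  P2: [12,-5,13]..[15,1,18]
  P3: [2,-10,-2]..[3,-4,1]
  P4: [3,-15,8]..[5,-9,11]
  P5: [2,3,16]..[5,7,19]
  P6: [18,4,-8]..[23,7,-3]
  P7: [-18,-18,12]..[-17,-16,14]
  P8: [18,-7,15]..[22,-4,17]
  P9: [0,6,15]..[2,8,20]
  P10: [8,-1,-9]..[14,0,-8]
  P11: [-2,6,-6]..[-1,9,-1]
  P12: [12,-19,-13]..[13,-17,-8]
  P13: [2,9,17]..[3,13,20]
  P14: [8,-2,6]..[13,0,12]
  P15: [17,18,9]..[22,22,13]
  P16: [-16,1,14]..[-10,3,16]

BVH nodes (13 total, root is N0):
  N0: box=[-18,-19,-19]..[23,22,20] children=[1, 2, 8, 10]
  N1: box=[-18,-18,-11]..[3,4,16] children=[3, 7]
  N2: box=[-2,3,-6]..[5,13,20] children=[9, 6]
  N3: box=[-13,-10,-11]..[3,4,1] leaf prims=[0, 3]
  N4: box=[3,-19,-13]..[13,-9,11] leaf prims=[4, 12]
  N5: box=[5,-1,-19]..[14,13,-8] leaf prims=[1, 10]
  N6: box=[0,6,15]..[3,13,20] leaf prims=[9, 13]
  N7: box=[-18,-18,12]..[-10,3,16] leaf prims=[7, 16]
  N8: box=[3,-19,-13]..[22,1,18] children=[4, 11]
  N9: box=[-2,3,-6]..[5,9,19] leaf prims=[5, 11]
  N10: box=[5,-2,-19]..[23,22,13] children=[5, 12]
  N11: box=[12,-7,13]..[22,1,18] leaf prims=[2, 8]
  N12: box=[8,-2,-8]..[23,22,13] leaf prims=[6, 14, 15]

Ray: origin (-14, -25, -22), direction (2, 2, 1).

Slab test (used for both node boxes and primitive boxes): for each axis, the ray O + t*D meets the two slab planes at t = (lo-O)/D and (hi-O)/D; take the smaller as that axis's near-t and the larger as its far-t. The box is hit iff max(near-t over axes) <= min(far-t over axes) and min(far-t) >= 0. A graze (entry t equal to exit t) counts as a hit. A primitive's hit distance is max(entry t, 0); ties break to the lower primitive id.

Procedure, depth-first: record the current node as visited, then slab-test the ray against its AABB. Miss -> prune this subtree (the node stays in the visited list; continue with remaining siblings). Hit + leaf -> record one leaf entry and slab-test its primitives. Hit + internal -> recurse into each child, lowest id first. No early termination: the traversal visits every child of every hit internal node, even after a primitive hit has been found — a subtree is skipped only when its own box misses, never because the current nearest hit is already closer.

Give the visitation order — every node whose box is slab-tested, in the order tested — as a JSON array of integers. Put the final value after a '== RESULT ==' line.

Trace the traversal:
N0 x:[-2,37/2] y:[3,47/2] z:[3,42] -> hit [3,37/2], descend [1, 2, 8, 10]
  N1 x:[-2,17/2] y:[7/2,29/2] z:[11,38] -> miss, prune
  N2 x:[6,19/2] y:[14,19] z:[16,42] -> miss, prune
  N8 x:[17/2,18] y:[3,13] z:[9,40] -> hit [9,13], descend [4, 11]
    N4 x:[17/2,27/2] y:[3,8] z:[9,33] -> miss, prune
    N11 x:[13,18] y:[9,13] z:[35,40] -> miss, prune
  N10 x:[19/2,37/2] y:[23/2,47/2] z:[3,35] -> hit [23/2,37/2], descend [5, 12]
    N5 x:[19/2,14] y:[12,19] z:[3,14] -> hit [12,14] leaf, test {P1(miss), P10(miss)}
    N12 x:[11,37/2] y:[23/2,47/2] z:[14,35] -> hit [14,37/2] leaf, test {P6@t=16, P14(miss), P15(miss)}

Summary -> nodes [0, 1, 2, 8, 4, 11, 10, 5, 12]; box-tests=9; leaf-entries=2; first=P6

== RESULT ==
[0, 1, 2, 8, 4, 11, 10, 5, 12]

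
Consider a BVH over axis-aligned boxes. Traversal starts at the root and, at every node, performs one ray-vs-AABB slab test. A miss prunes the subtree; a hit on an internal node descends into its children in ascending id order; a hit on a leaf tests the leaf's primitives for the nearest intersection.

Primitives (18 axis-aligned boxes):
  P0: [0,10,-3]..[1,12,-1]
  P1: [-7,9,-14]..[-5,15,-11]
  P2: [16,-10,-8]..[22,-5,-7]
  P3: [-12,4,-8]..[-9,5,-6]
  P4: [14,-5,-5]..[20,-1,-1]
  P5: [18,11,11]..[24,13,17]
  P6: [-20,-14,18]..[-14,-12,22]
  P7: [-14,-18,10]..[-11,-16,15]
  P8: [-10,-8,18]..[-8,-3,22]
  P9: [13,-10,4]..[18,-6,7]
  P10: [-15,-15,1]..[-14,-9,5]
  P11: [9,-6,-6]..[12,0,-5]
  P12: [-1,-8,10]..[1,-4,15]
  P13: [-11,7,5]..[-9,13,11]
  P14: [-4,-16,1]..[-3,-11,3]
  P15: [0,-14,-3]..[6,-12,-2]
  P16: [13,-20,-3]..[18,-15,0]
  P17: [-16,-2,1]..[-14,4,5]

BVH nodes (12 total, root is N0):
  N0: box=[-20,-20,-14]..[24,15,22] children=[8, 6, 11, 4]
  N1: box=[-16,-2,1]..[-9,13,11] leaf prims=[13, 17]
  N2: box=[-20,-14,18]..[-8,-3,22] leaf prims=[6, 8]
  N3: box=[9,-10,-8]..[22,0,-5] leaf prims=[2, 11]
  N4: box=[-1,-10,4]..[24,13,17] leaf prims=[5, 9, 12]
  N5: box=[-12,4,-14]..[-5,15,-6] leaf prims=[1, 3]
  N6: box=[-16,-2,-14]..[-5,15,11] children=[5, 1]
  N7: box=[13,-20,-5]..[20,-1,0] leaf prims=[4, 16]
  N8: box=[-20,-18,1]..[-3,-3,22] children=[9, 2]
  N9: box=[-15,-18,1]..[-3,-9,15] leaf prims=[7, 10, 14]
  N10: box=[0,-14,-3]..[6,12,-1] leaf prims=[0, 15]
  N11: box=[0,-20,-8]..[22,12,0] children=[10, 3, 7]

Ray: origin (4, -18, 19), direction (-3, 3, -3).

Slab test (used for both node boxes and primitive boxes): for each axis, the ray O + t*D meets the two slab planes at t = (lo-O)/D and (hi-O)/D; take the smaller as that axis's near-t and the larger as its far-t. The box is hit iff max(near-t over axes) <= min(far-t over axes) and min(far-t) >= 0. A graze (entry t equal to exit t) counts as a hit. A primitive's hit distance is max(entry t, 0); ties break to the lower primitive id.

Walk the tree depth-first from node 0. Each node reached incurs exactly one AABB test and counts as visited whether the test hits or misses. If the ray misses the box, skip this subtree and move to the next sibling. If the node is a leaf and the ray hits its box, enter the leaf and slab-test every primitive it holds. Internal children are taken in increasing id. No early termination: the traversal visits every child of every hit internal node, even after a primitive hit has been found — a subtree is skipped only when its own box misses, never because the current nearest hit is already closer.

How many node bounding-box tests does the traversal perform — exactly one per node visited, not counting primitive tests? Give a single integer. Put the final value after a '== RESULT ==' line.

Walk:
N0 x:[-20/3,8] y:[-2/3,11] z:[-1,11] -> hit [-2/3,8], descend [4, 6, 8, 11]
  N4 x:[-20/3,5/3] y:[8/3,31/3] z:[2/3,5] -> miss, prune
  N6 x:[3,20/3] y:[16/3,11] z:[8/3,11] -> hit [16/3,20/3], descend [1, 5]
    N1 x:[13/3,20/3] y:[16/3,31/3] z:[8/3,6] -> hit [16/3,6] leaf, test {P13(miss), P17@t=6}
    N5 x:[3,16/3] y:[22/3,11] z:[25/3,11] -> miss, prune
  N8 x:[7/3,8] y:[0,5] z:[-1,6] -> hit [7/3,5], descend [2, 9]
    N2 x:[4,8] y:[4/3,5] z:[-1,1/3] -> miss, prune
    N9 x:[7/3,19/3] y:[0,3] z:[4/3,6] -> hit [7/3,3] leaf, test {P7(miss), P10(miss), P14(miss)}
  N11 x:[-6,4/3] y:[-2/3,10] z:[19/3,9] -> miss, prune

Visited [0, 4, 6, 1, 5, 8, 2, 9, 11]. Tests: 9 box, 2 leaf. Nearest: P17.

== RESULT ==
9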